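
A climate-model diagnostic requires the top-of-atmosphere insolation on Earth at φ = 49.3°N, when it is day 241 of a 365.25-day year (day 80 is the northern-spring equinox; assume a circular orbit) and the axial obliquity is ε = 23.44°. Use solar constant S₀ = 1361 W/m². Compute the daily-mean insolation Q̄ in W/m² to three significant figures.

Q̄ ≈ 358 W/m²

Solar longitude: λ_s = 360° × (241 − 80)/365.25 = 158.686°.
sin δ = sin 23.44° × sin 158.686° = 0.14459, so δ = +8.313°.
cos H₀ = −tan(+49.3°) tan(+8.313°) = -0.1699, H₀ = 1.7415 rad.
Bracket: H₀ sin φ sin δ + cos φ cos δ sin H₀ = 1.7415×0.75813×0.14459 + 0.65210×0.98949×0.98546 = 0.190900 + 0.635865 = 0.826765.
Q̄ = (S₀/π) × [bracket] = (1361/π) × 0.826765 = 358.2 W/m².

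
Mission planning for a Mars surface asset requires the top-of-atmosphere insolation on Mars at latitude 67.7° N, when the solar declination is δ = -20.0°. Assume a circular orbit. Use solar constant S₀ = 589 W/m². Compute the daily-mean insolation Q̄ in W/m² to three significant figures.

cos H₀ = −tan(+67.7°) tan(-20.000°) = 0.8875, H₀ = 0.4790 rad.
Bracket: H₀ sin φ sin δ + cos φ cos δ sin H₀ = 0.4790×0.92521×-0.34202 + 0.37946×0.93969×0.46090 = -0.151575 + 0.164345 = 0.012770.
Q̄ = (S₀/π) × [bracket] = (589/π) × 0.012770 = 2.394 W/m².

Q̄ ≈ 2.39 W/m²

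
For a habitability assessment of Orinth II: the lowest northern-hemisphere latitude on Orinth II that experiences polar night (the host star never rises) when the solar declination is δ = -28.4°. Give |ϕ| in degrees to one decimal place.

Polar night requires cos h₀ = −tan ϕ tan δ ≥ 1, i.e. tan ϕ tan δ ≤ −1.
The boundary is |tan ϕ| · |tan δ| = 1, so |ϕ| = 90° − |δ| = 90° − 28.4° = 61.6° in the northern hemisphere.

|ϕ| = 61.6°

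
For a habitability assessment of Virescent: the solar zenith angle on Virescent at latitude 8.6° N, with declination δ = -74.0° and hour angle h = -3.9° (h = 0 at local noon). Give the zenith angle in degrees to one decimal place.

cos θ_z = sin φ sin δ + cos φ cos δ cos h = -0.143743 + 0.271907 = 0.128164.
θ_z = arccos(0.128164) = 82.6°.

θ_z = 82.6°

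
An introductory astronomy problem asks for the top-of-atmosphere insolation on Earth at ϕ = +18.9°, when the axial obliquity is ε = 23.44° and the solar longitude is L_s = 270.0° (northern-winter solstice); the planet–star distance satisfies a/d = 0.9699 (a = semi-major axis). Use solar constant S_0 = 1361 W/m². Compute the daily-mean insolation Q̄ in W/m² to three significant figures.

Solar declination: sin δ = sin ε · sin L_s = sin 23.44° × sin 270.0° = -0.39779, so δ = -23.440°.
cos h₀ = −tan(+18.9°) tan(-23.440°) = 0.1484, h₀ = 1.4218 rad.
Bracket: h₀ sin ϕ sin δ + cos ϕ cos δ sin h₀ = 1.4218×0.32392×-0.39779 + 0.94609×0.91748×0.98892 = -0.183202 + 0.858401 = 0.675199.
Inverse-square distance factor (a/d)² = 0.9699² = 0.940706.
Q̄ = (S_0/π) × 0.940706 × [bracket] = (1361/π) × 0.940706 × 0.675199 = 275.2 W/m².

Q̄ ≈ 275 W/m²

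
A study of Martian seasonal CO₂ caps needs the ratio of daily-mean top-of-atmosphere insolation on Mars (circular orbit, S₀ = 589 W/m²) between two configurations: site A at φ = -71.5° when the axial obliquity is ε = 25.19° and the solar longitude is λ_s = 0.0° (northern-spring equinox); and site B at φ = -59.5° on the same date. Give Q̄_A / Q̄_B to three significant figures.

Q̄_A / Q̄_B ≈ 0.625

— Configuration A (φ=-71.5°):
Solar declination: sin δ = sin ε · sin λ_s = sin 25.19° × sin 0.0° = 0.00000, so δ = +0.000°.
cos H₀ = −tan(-71.5°) tan(+0.000°) = 0.0000, H₀ = 1.5708 rad.
Bracket: H₀ sin φ sin δ + cos φ cos δ sin H₀ = 1.5708×-0.94832×0.00000 + 0.31730×1.00000×1.00000 = -0.000000 + 0.317300 = 0.317300.
Q̄ = (S₀/π) × [bracket] = (589/π) × 0.317300 = 59.489 W/m².
— Configuration B (φ=-59.5°):
cos H₀ = −tan(-59.5°) tan(+0.000°) = 0.0000, H₀ = 1.5708 rad.
Bracket: H₀ sin φ sin δ + cos φ cos δ sin H₀ = 1.5708×-0.86163×0.00000 + 0.50754×1.00000×1.00000 = -0.000000 + 0.507540 = 0.507540.
Q̄ = (S₀/π) × [bracket] = (589/π) × 0.507540 = 95.156 W/m².
Ratio Q̄_A / Q̄_B = 59.489 / 95.156 = 0.6252.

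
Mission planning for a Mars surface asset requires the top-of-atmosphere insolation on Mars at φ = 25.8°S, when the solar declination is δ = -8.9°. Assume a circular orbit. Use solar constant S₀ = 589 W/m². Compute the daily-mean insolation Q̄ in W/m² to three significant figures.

Q̄ ≈ 187 W/m²

cos H₀ = −tan(-25.8°) tan(-8.900°) = -0.0757, H₀ = 1.6466 rad.
Bracket: H₀ sin φ sin δ + cos φ cos δ sin H₀ = 1.6466×-0.43523×-0.15471 + 0.90032×0.98796×0.99713 = 0.110873 + 0.886927 = 0.997800.
Q̄ = (S₀/π) × [bracket] = (589/π) × 0.997800 = 187.1 W/m².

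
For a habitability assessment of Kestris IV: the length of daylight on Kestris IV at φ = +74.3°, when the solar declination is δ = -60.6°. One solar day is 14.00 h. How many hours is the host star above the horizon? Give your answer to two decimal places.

0.00 h

cos H₀ = −tan φ · tan δ = 6.3137 ≥ 1, so the host star never rises (polar night) and H₀ = 0.
Daylight = 2H₀/(2π) × 14.00 h = (0.0000/π) × 14.00 = 0.00 h.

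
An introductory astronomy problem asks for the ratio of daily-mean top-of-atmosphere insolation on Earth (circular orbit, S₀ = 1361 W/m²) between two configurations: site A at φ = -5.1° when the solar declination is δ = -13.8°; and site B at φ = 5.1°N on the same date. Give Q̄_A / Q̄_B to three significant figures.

Q̄_A / Q̄_B ≈ 1.07

— Configuration A (φ=-5.1°):
cos H₀ = −tan(-5.1°) tan(-13.800°) = -0.0219, H₀ = 1.5927 rad.
Bracket: H₀ sin φ sin δ + cos φ cos δ sin H₀ = 1.5927×-0.08889×-0.23853 + 0.99604×0.97113×0.99976 = 0.033770 + 0.967052 = 1.000822.
Q̄ = (S₀/π) × [bracket] = (1361/π) × 1.000822 = 433.58 W/m².
— Configuration B (φ=+5.1°):
cos H₀ = −tan(+5.1°) tan(-13.800°) = 0.0219, H₀ = 1.5489 rad.
Bracket: H₀ sin φ sin δ + cos φ cos δ sin H₀ = 1.5489×0.08889×-0.23853 + 0.99604×0.97113×0.99976 = -0.032841 + 0.967052 = 0.934211.
Q̄ = (S₀/π) × [bracket] = (1361/π) × 0.934211 = 404.72 W/m².
Ratio Q̄_A / Q̄_B = 433.58 / 404.72 = 1.071.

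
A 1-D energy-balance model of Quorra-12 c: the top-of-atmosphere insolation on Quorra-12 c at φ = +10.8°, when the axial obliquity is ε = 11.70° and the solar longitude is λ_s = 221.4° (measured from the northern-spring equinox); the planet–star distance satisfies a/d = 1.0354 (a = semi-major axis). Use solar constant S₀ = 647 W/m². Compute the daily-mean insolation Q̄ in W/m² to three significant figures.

Solar declination: sin δ = sin ε · sin λ_s = sin 11.70° × sin 221.4° = -0.13411, so δ = -7.707°.
cos H₀ = −tan(+10.8°) tan(-7.707°) = 0.0258, H₀ = 1.5450 rad.
Bracket: H₀ sin φ sin δ + cos φ cos δ sin H₀ = 1.5450×0.18738×-0.13411 + 0.98229×0.99097×0.99967 = -0.038825 + 0.973099 = 0.934274.
Inverse-square distance factor (a/d)² = 1.0354² = 1.072053.
Q̄ = (S₀/π) × 1.072053 × [bracket] = (647/π) × 1.072053 × 0.934274 = 206.3 W/m².

Q̄ ≈ 206 W/m²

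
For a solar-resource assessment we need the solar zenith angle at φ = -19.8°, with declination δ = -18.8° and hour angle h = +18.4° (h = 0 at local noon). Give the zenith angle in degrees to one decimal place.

θ_z = 17.4°

cos θ_z = sin φ sin δ + cos φ cos δ cos h = 0.109164 + 0.845149 = 0.954313.
θ_z = arccos(0.954313) = 17.4°.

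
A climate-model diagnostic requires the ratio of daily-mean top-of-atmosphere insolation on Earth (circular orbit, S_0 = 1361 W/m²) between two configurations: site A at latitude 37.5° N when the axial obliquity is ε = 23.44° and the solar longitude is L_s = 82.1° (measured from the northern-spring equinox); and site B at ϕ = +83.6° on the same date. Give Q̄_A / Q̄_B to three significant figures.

Q̄_A / Q̄_B ≈ 0.931

— Configuration A (ϕ=+37.5°):
Solar declination: sin δ = sin ε · sin L_s = sin 23.44° × sin 82.1° = 0.39401, so δ = +23.204°.
cos h₀ = −tan(+37.5°) tan(+23.204°) = -0.3289, h₀ = 1.9060 rad.
Bracket: h₀ sin ϕ sin δ + cos ϕ cos δ sin h₀ = 1.9060×0.60876×0.39401 + 0.79335×0.91910×0.94435 = 0.457168 + 0.688590 = 1.145758.
Q̄ = (S_0/π) × [bracket] = (1361/π) × 1.145758 = 496.37 W/m².
— Configuration B (ϕ=+83.6°):
cos h₀ = −tan(+83.6°) tan(+23.204°) = -3.8219 ≤ −1 ⇒ polar day, h₀ = π.
Bracket: h₀ sin ϕ sin δ + cos ϕ cos δ sin h₀ = 3.1416×0.99377×0.39401 + 0.11147×0.91910×0.00000 = 1.230110 + 0.000000 = 1.230110.
Q̄ = (S_0/π) × [bracket] = (1361/π) × 1.230110 = 532.91 W/m².
Ratio Q̄_A / Q̄_B = 496.37 / 532.91 = 0.9314.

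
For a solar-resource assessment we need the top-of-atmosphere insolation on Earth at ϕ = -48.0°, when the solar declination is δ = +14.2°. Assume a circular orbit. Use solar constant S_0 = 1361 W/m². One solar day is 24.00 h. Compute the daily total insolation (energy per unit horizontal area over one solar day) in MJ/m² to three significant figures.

14.5 MJ/m²

cos h₀ = −tan(-48.0°) tan(+14.200°) = 0.2810, h₀ = 1.2859 rad.
Bracket: h₀ sin ϕ sin δ + cos ϕ cos δ sin h₀ = 1.2859×-0.74314×0.24531 + 0.66913×0.96945×0.95970 = -0.234419 + 0.622546 = 0.388127.
Q̄ = (S_0/π) × [bracket] = (1361/π) × 0.388127 = 168.14 W/m².
Daily total = Q̄ × 24.00 h × 3600 s/h = 168.14 × 24.00 × 3600 / 10⁶ = 14.53 MJ/m².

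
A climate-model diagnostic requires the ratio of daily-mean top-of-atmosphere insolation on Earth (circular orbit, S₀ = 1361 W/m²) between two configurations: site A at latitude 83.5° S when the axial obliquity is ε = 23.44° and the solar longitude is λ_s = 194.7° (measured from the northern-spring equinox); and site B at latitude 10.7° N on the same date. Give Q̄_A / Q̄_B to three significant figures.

Q̄_A / Q̄_B ≈ 0.336

— Configuration A (φ=-83.5°):
Solar declination: sin δ = sin ε · sin λ_s = sin 23.44° × sin 194.7° = -0.10094, so δ = -5.793°.
cos H₀ = −tan(-83.5°) tan(-5.793°) = -0.8905, H₀ = 2.6693 rad.
Bracket: H₀ sin φ sin δ + cos φ cos δ sin H₀ = 2.6693×-0.99357×-0.10094 + 0.11320×0.99489×0.45497 = 0.267707 + 0.051239 = 0.318946.
Q̄ = (S₀/π) × [bracket] = (1361/π) × 0.318946 = 138.17 W/m².
— Configuration B (φ=+10.7°):
cos H₀ = −tan(+10.7°) tan(-5.793°) = 0.0192, H₀ = 1.5516 rad.
Bracket: H₀ sin φ sin δ + cos φ cos δ sin H₀ = 1.5516×0.18567×-0.10094 + 0.98261×0.99489×0.99982 = -0.029079 + 0.977413 = 0.948334.
Q̄ = (S₀/π) × [bracket] = (1361/π) × 0.948334 = 410.84 W/m².
Ratio Q̄_A / Q̄_B = 138.17 / 410.84 = 0.3363.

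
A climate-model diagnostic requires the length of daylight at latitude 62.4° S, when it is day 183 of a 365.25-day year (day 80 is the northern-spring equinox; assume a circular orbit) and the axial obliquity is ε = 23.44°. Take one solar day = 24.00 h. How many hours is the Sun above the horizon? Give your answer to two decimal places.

Solar longitude: L_s = 360° × (183 − 80)/365.25 = 101.520°.
sin δ = sin 23.44° × sin 101.520° = 0.38978, so δ = +22.941°.
cos h₀ = −tan ϕ · tan δ = −tan(-62.4°) × tan(+22.941°) = 0.8096, so h₀ = 0.6273 rad = 35.94°.
Daylight = 2h₀/(2π) × 24.00 h = (0.6273/π) × 24.00 = 4.79 h.

4.79 h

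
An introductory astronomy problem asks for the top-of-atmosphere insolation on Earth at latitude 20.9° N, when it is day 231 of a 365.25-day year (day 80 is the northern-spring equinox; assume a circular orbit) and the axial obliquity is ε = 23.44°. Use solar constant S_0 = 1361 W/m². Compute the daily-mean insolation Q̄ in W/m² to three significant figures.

Q̄ ≈ 447 W/m²

Solar longitude: L_s = 360° × (231 − 80)/365.25 = 148.830°.
sin δ = sin 23.44° × sin 148.830° = 0.20589, so δ = +11.882°.
cos h₀ = −tan(+20.9°) tan(+11.882°) = -0.0803, h₀ = 1.6512 rad.
Bracket: h₀ sin ϕ sin δ + cos ϕ cos δ sin h₀ = 1.6512×0.35674×0.20589 + 0.93420×0.97858×0.99677 = 0.121279 + 0.911237 = 1.032516.
Q̄ = (S_0/π) × [bracket] = (1361/π) × 1.032516 = 447.3 W/m².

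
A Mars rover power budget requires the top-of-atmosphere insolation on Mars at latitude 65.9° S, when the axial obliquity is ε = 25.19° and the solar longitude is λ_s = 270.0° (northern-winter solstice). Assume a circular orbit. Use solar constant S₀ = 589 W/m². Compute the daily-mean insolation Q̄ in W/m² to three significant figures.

Solar declination: sin δ = sin ε · sin λ_s = sin 25.19° × sin 270.0° = -0.42562, so δ = -25.190°.
cos H₀ = −tan(-65.9°) tan(-25.190°) = -1.0515 ≤ −1 ⇒ polar day, H₀ = π.
Bracket: H₀ sin φ sin δ + cos φ cos δ sin H₀ = 3.1416×-0.91283×-0.42562 + 0.40833×0.90490×0.00000 = 1.220570 + 0.000000 = 1.220570.
Q̄ = (S₀/π) × [bracket] = (589/π) × 1.220570 = 228.8 W/m².

Q̄ ≈ 229 W/m²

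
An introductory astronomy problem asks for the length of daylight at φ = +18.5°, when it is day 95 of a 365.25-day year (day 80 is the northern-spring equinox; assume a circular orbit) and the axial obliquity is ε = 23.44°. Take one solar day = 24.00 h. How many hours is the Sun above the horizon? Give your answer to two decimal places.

12.26 h

Solar longitude: λ_s = 360° × (95 − 80)/365.25 = 14.784°.
sin δ = sin 23.44° × sin 14.784° = 0.10151, so δ = +5.826°.
cos H₀ = −tan φ · tan δ = −tan(+18.5°) × tan(+5.826°) = -0.0341, so H₀ = 1.6049 rad = 91.96°.
Daylight = 2H₀/(2π) × 24.00 h = (1.6049/π) × 24.00 = 12.26 h.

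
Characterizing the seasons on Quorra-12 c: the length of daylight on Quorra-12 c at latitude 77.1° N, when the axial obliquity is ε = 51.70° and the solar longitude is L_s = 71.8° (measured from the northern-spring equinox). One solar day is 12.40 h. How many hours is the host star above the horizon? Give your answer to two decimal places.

12.40 h

Solar declination: sin δ = sin ε · sin L_s = sin 51.70° × sin 71.8° = 0.74552, so δ = +48.203°.
Sunrise equation: cos h₀ = −tan ϕ · tan δ = -4.8839 ≤ −1, so the host star never sets (polar day) and h₀ = π.
Daylight = 2h₀/(2π) × 12.40 h = (3.1416/π) × 12.40 = 12.40 h.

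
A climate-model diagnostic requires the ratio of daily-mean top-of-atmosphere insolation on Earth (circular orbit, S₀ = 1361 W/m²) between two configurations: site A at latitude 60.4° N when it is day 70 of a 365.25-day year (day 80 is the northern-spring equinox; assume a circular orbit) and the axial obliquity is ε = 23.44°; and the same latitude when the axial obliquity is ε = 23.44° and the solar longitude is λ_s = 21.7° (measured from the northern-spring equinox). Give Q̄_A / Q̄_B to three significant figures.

— Configuration A (φ=+60.4°):
Solar longitude: λ_s = 360° × (70 − 80)/365.25 = -9.856°, i.e. -9.856° + 360° = 350.144°.
sin δ = sin 23.44° × sin 350.144° = -0.06809, so δ = -3.904°.
cos H₀ = −tan(+60.4°) tan(-3.904°) = 0.1201, H₀ = 1.4504 rad.
Bracket: H₀ sin φ sin δ + cos φ cos δ sin H₀ = 1.4504×0.86949×-0.06809 + 0.49394×0.99768×0.99276 = -0.085869 + 0.489226 = 0.403357.
Q̄ = (S₀/π) × [bracket] = (1361/π) × 0.403357 = 174.74 W/m².
— Configuration B (φ=+60.4°):
Solar declination: sin δ = sin ε · sin λ_s = sin 23.44° × sin 21.7° = 0.14708, so δ = +8.458°.
cos H₀ = −tan(+60.4°) tan(+8.458°) = -0.2618, H₀ = 1.8356 rad.
Bracket: H₀ sin φ sin δ + cos φ cos δ sin H₀ = 1.8356×0.86949×0.14708 + 0.49394×0.98912×0.96513 = 0.234745 + 0.471530 = 0.706275.
Q̄ = (S₀/π) × [bracket] = (1361/π) × 0.706275 = 305.97 W/m².
Ratio Q̄_A / Q̄_B = 174.74 / 305.97 = 0.5711.

Q̄_A / Q̄_B ≈ 0.571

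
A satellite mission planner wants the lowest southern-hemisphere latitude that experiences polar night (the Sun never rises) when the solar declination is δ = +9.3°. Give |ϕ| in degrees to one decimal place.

Polar night requires cos h₀ = −tan ϕ tan δ ≥ 1, i.e. tan ϕ tan δ ≤ −1.
The boundary is |tan ϕ| · |tan δ| = 1, so |ϕ| = 90° − |δ| = 90° − 9.3° = 80.7° in the southern hemisphere.

|ϕ| = 80.7°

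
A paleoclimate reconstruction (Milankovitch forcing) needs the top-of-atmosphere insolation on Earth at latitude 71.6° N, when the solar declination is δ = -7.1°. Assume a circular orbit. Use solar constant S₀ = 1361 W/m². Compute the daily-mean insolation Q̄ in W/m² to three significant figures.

Q̄ ≈ 65.5 W/m²

cos H₀ = −tan(+71.6°) tan(-7.100°) = 0.3744, H₀ = 1.1870 rad.
Bracket: H₀ sin φ sin δ + cos φ cos δ sin H₀ = 1.1870×0.94888×-0.12360 + 0.31565×0.99233×0.92725 = -0.139213 + 0.290442 = 0.151229.
Q̄ = (S₀/π) × [bracket] = (1361/π) × 0.151229 = 65.52 W/m².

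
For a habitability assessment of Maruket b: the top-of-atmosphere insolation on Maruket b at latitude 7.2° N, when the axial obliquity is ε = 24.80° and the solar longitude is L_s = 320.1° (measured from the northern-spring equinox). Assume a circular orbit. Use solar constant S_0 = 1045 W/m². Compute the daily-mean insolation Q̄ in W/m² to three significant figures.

Q̄ ≈ 300 W/m²

Solar declination: sin δ = sin ε · sin L_s = sin 24.80° × sin 320.1° = -0.26906, so δ = -15.608°.
cos h₀ = −tan(+7.2°) tan(-15.608°) = 0.0353, h₀ = 1.5355 rad.
Bracket: h₀ sin ϕ sin δ + cos ϕ cos δ sin h₀ = 1.5355×0.12533×-0.26906 + 0.99211×0.96312×0.99938 = -0.051779 + 0.954929 = 0.903150.
Q̄ = (S_0/π) × [bracket] = (1045/π) × 0.903150 = 300.4 W/m².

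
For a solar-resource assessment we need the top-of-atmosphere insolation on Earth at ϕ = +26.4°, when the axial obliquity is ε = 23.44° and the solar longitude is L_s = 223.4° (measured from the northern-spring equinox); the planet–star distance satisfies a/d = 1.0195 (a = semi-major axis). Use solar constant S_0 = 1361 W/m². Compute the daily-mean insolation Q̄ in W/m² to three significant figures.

Q̄ ≈ 306 W/m²

Solar declination: sin δ = sin ε · sin L_s = sin 23.44° × sin 223.4° = -0.27332, so δ = -15.862°.
cos h₀ = −tan(+26.4°) tan(-15.862°) = 0.1410, h₀ = 1.4293 rad.
Bracket: h₀ sin ϕ sin δ + cos ϕ cos δ sin h₀ = 1.4293×0.44464×-0.27332 + 0.89571×0.96192×0.99000 = -0.173701 + 0.852985 = 0.679284.
Inverse-square distance factor (a/d)² = 1.0195² = 1.039380.
Q̄ = (S_0/π) × 1.039380 × [bracket] = (1361/π) × 1.039380 × 0.679284 = 305.9 W/m².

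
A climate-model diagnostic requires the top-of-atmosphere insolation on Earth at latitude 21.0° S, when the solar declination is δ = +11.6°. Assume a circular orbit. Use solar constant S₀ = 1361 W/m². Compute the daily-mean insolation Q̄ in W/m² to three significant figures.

Q̄ ≈ 348 W/m²

cos H₀ = −tan(-21.0°) tan(+11.600°) = 0.0788, H₀ = 1.4919 rad.
Bracket: H₀ sin φ sin δ + cos φ cos δ sin H₀ = 1.4919×-0.35837×0.20108 + 0.93358×0.97958×0.99689 = -0.107508 + 0.911672 = 0.804164.
Q̄ = (S₀/π) × [bracket] = (1361/π) × 0.804164 = 348.4 W/m².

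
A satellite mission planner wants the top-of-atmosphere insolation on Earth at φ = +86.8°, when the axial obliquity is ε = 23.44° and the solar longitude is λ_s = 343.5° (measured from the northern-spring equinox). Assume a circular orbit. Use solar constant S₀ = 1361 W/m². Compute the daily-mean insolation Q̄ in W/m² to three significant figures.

Solar declination: sin δ = sin ε · sin λ_s = sin 23.44° × sin 343.5° = -0.11298, so δ = -6.487°.
cos H₀ = −tan(+86.8°) tan(-6.487°) = 2.0338 ≥ 1 ⇒ polar night, H₀ = 0 and Q̄ = 0.

Q̄ ≈ 0.00 W/m²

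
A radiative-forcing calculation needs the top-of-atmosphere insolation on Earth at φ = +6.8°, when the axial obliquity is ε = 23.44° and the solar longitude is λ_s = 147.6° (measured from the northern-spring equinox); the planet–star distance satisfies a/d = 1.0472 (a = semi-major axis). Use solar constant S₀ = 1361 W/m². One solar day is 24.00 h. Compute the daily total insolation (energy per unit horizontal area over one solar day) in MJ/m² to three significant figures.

Solar declination: sin δ = sin ε · sin λ_s = sin 23.44° × sin 147.6° = 0.21315, so δ = +12.307°.
cos H₀ = −tan(+6.8°) tan(+12.307°) = -0.0260, H₀ = 1.5968 rad.
Bracket: H₀ sin φ sin δ + cos φ cos δ sin H₀ = 1.5968×0.11840×0.21315 + 0.99297×0.97702×0.99966 = 0.040298 + 0.969822 = 1.010120.
Inverse-square distance factor (a/d)² = 1.0472² = 1.096628.
Q̄ = (S₀/π) × 1.096628 × [bracket] = (1361/π) × 1.096628 × 1.010120 = 479.89 W/m².
Daily total = Q̄ × 24.00 h × 3600 s/h = 479.89 × 24.00 × 3600 / 10⁶ = 41.46 MJ/m².

41.5 MJ/m²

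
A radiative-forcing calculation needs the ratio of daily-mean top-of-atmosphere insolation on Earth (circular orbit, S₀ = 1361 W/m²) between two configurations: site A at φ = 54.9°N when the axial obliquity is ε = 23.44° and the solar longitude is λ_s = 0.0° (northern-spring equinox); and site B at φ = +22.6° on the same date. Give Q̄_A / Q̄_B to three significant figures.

Q̄_A / Q̄_B ≈ 0.623

— Configuration A (φ=+54.9°):
Solar declination: sin δ = sin ε · sin λ_s = sin 23.44° × sin 0.0° = 0.00000, so δ = +0.000°.
cos H₀ = −tan(+54.9°) tan(+0.000°) = -0.0000, H₀ = 1.5708 rad.
Bracket: H₀ sin φ sin δ + cos φ cos δ sin H₀ = 1.5708×0.81815×0.00000 + 0.57501×1.00000×1.00000 = 0.000000 + 0.575010 = 0.575010.
Q̄ = (S₀/π) × [bracket] = (1361/π) × 0.575010 = 249.11 W/m².
— Configuration B (φ=+22.6°):
cos H₀ = −tan(+22.6°) tan(+0.000°) = -0.0000, H₀ = 1.5708 rad.
Bracket: H₀ sin φ sin δ + cos φ cos δ sin H₀ = 1.5708×0.38430×0.00000 + 0.92321×1.00000×1.00000 = 0.000000 + 0.923210 = 0.923210.
Q̄ = (S₀/π) × [bracket] = (1361/π) × 0.923210 = 399.95 W/m².
Ratio Q̄_A / Q̄_B = 249.11 / 399.95 = 0.6229.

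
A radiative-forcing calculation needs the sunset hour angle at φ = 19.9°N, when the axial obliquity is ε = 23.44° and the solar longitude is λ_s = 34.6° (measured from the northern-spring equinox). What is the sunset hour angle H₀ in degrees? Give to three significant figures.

Solar declination: sin δ = sin ε · sin λ_s = sin 23.44° × sin 34.6° = 0.22588, so δ = +13.055°.
cos H₀ = −tan φ · tan δ = −tan(+19.9°) × tan(+13.055°) = -0.0839, so H₀ = 1.6548 rad = 94.81°.

H₀ = 94.8°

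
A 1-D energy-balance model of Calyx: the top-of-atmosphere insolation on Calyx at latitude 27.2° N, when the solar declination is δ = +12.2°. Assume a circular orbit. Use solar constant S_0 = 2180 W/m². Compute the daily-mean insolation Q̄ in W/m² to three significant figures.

cos h₀ = −tan(+27.2°) tan(+12.200°) = -0.1111, h₀ = 1.6821 rad.
Bracket: h₀ sin ϕ sin δ + cos ϕ cos δ sin h₀ = 1.6821×0.45710×0.21132 + 0.88942×0.97742×0.99381 = 0.162481 + 0.863956 = 1.026437.
Q̄ = (S_0/π) × [bracket] = (2180/π) × 1.026437 = 712.3 W/m².

Q̄ ≈ 712 W/m²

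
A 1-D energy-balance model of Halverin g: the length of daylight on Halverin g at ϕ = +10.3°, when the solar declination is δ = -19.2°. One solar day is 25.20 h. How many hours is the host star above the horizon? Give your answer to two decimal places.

cos h₀ = −tan ϕ · tan δ = −tan(+10.3°) × tan(-19.200°) = 0.0633, so h₀ = 1.5075 rad = 86.37°.
Daylight = 2h₀/(2π) × 25.20 h = (1.5075/π) × 25.20 = 12.09 h.

12.09 h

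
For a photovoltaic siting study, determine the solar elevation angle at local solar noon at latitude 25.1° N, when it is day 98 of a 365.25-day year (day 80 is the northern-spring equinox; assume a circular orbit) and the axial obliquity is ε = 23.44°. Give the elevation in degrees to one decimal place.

71.9°

Solar longitude: λ_s = 360° × (98 − 80)/365.25 = 17.741°.
sin δ = sin 23.44° × sin 17.741° = 0.12121, so δ = +6.962°.
At local noon the hour angle is zero, so the zenith angle equals |φ − δ| = |+25.1° − (+6.962°)| = 18.138°.
Elevation = 90° − 18.138° = 71.9°.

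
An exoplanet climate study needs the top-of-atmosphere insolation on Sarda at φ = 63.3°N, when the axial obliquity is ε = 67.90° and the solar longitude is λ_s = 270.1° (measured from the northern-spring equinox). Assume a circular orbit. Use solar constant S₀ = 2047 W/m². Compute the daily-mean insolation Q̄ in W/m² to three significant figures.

Solar declination: sin δ = sin ε · sin λ_s = sin 67.90° × sin 270.1° = -0.92653, so δ = -67.900°.
cos H₀ = −tan(+63.3°) tan(-67.900°) = 4.8965 ≥ 1 ⇒ polar night, H₀ = 0 and Q̄ = 0.

Q̄ ≈ 0.00 W/m²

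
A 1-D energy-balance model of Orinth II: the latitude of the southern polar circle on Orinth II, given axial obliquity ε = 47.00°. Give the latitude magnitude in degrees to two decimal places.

The polar circle is the lowest latitude that experiences at least one full rotation of continuous darkness at the northern-summer solstice; it lies at |φ| = 90° − ε = 90° − 47.00° = 43.00°.

43.00°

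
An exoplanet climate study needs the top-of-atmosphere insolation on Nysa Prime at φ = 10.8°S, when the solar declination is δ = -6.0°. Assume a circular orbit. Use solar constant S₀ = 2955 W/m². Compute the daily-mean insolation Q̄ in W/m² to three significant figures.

Q̄ ≈ 948 W/m²

cos H₀ = −tan(-10.8°) tan(-6.000°) = -0.0200, H₀ = 1.5908 rad.
Bracket: H₀ sin φ sin δ + cos φ cos δ sin H₀ = 1.5908×-0.18738×-0.10453 + 0.98229×0.99452×0.99980 = 0.031159 + 0.976712 = 1.007871.
Q̄ = (S₀/π) × [bracket] = (2955/π) × 1.007871 = 948.0 W/m².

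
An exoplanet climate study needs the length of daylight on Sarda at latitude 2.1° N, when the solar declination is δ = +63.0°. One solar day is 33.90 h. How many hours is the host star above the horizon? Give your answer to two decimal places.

cos H₀ = −tan φ · tan δ = −tan(+2.1°) × tan(+63.000°) = -0.0720, so H₀ = 1.6428 rad = 94.13°.
Daylight = 2H₀/(2π) × 33.90 h = (1.6428/π) × 33.90 = 17.73 h.

17.73 h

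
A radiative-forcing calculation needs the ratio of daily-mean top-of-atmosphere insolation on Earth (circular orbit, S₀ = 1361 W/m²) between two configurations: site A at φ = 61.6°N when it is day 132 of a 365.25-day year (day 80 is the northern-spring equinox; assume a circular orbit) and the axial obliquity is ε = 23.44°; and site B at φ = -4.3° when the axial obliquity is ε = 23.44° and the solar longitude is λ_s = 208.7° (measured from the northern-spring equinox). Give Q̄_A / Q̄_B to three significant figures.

— Configuration A (φ=+61.6°):
Solar longitude: λ_s = 360° × (132 − 80)/365.25 = 51.253°.
sin δ = sin 23.44° × sin 51.253° = 0.31024, so δ = +18.074°.
cos H₀ = −tan(+61.6°) tan(+18.074°) = -0.6036, H₀ = 2.2188 rad.
Bracket: H₀ sin φ sin δ + cos φ cos δ sin H₀ = 2.2188×0.87965×0.31024 + 0.47562×0.95066×0.79732 = 0.605516 + 0.360511 = 0.966027.
Q̄ = (S₀/π) × [bracket] = (1361/π) × 0.966027 = 418.50 W/m².
— Configuration B (φ=-4.3°):
Solar declination: sin δ = sin ε · sin λ_s = sin 23.44° × sin 208.7° = -0.19103, so δ = -11.013°.
cos H₀ = −tan(-4.3°) tan(-11.013°) = -0.0146, H₀ = 1.5854 rad.
Bracket: H₀ sin φ sin δ + cos φ cos δ sin H₀ = 1.5854×-0.07498×-0.19103 + 0.99719×0.98158×0.99989 = 0.022708 + 0.978714 = 1.001422.
Q̄ = (S₀/π) × [bracket] = (1361/π) × 1.001422 = 433.84 W/m².
Ratio Q̄_A / Q̄_B = 418.50 / 433.84 = 0.9646.

Q̄_A / Q̄_B ≈ 0.965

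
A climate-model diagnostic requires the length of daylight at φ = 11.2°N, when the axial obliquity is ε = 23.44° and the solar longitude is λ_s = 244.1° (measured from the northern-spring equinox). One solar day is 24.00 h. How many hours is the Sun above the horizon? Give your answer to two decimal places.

Solar declination: sin δ = sin ε · sin λ_s = sin 23.44° × sin 244.1° = -0.35783, so δ = -20.967°.
cos H₀ = −tan φ · tan δ = −tan(+11.2°) × tan(-20.967°) = 0.0759, so H₀ = 1.4948 rad = 85.65°.
Daylight = 2H₀/(2π) × 24.00 h = (1.4948/π) × 24.00 = 11.42 h.

11.42 h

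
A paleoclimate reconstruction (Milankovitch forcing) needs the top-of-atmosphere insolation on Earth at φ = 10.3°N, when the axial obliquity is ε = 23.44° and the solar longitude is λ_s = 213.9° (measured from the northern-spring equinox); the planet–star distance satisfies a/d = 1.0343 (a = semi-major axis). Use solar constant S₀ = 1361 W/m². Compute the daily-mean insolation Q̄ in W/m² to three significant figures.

Q̄ ≈ 416 W/m²

Solar declination: sin δ = sin ε · sin λ_s = sin 23.44° × sin 213.9° = -0.22186, so δ = -12.819°.
cos H₀ = −tan(+10.3°) tan(-12.819°) = 0.0414, H₀ = 1.5294 rad.
Bracket: H₀ sin φ sin δ + cos φ cos δ sin H₀ = 1.5294×0.17880×-0.22186 + 0.98389×0.97508×0.99914 = -0.060669 + 0.958546 = 0.897877.
Inverse-square distance factor (a/d)² = 1.0343² = 1.069776.
Q̄ = (S₀/π) × 1.069776 × [bracket] = (1361/π) × 1.069776 × 0.897877 = 416.1 W/m².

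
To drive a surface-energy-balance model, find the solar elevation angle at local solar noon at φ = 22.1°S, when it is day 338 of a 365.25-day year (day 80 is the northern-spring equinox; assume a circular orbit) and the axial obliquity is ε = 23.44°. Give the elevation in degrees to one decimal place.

Solar longitude: λ_s = 360° × (338 − 80)/365.25 = 254.292°.
sin δ = sin 23.44° × sin 254.292° = -0.38293, so δ = -22.515°.
At local noon the hour angle is zero, so the zenith angle equals |φ − δ| = |-22.1° − (-22.515°)| = 0.415°.
Elevation = 90° − 0.415° = 89.6°.

89.6°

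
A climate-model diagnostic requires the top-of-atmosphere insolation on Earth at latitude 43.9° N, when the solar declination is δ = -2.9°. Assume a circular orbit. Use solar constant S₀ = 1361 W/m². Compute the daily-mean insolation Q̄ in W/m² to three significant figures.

cos H₀ = −tan(+43.9°) tan(-2.900°) = 0.0487, H₀ = 1.5220 rad.
Bracket: H₀ sin φ sin δ + cos φ cos δ sin H₀ = 1.5220×0.69340×-0.05059 + 0.72055×0.99872×0.99881 = -0.053390 + 0.718771 = 0.665381.
Q̄ = (S₀/π) × [bracket] = (1361/π) × 0.665381 = 288.3 W/m².

Q̄ ≈ 288 W/m²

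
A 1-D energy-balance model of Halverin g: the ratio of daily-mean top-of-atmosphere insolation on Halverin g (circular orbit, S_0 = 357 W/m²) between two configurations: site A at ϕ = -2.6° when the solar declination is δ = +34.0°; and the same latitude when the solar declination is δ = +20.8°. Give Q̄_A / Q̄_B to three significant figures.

— Configuration A (ϕ=-2.6°):
cos h₀ = −tan(-2.6°) tan(+34.000°) = 0.0306, h₀ = 1.5402 rad.
Bracket: h₀ sin ϕ sin δ + cos ϕ cos δ sin h₀ = 1.5402×-0.04536×0.55919 + 0.99897×0.82904×0.99953 = -0.039067 + 0.827797 = 0.788730.
Q̄ = (S_0/π) × [bracket] = (357/π) × 0.788730 = 89.629 W/m².
— Configuration B (ϕ=-2.6°):
cos h₀ = −tan(-2.6°) tan(+20.800°) = 0.0172, h₀ = 1.5535 rad.
Bracket: h₀ sin ϕ sin δ + cos ϕ cos δ sin h₀ = 1.5535×-0.04536×0.35511 + 0.99897×0.93483×0.99985 = -0.025023 + 0.933727 = 0.908704.
Q̄ = (S_0/π) × [bracket] = (357/π) × 0.908704 = 103.26 W/m².
Ratio Q̄_A / Q̄_B = 89.629 / 103.26 = 0.8680.

Q̄_A / Q̄_B ≈ 0.868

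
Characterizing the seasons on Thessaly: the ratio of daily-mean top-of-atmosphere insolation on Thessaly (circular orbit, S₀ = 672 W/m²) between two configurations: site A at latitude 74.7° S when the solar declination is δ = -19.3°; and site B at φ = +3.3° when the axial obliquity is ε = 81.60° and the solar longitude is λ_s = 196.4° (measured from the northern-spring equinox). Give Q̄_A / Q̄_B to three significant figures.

Q̄_A / Q̄_B ≈ 1.07

— Configuration A (φ=-74.7°):
cos H₀ = −tan(-74.7°) tan(-19.300°) = -1.2801 ≤ −1 ⇒ polar day, H₀ = π.
Bracket: H₀ sin φ sin δ + cos φ cos δ sin H₀ = 3.1416×-0.96456×-0.33051 + 0.26387×0.94380×0.00000 = 1.001532 + 0.000000 = 1.001532.
Q̄ = (S₀/π) × [bracket] = (672/π) × 1.001532 = 214.23 W/m².
— Configuration B (φ=+3.3°):
Solar declination: sin δ = sin ε · sin λ_s = sin 81.60° × sin 196.4° = -0.27931, so δ = -16.219°.
cos H₀ = −tan(+3.3°) tan(-16.219°) = 0.0168, H₀ = 1.5540 rad.
Bracket: H₀ sin φ sin δ + cos φ cos δ sin H₀ = 1.5540×0.05756×-0.27931 + 0.99834×0.96020×0.99986 = -0.024984 + 0.958472 = 0.933488.
Q̄ = (S₀/π) × [bracket] = (672/π) × 0.933488 = 199.68 W/m².
Ratio Q̄_A / Q̄_B = 214.23 / 199.68 = 1.073.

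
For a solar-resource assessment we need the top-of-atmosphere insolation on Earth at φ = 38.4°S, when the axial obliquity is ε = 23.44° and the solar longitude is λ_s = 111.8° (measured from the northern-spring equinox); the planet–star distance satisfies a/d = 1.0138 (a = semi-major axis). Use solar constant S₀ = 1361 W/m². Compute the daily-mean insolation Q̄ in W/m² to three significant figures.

Q̄ ≈ 180 W/m²

Solar declination: sin δ = sin ε · sin λ_s = sin 23.44° × sin 111.8° = 0.36934, so δ = +21.675°.
cos H₀ = −tan(-38.4°) tan(+21.675°) = 0.3150, H₀ = 1.2503 rad.
Bracket: H₀ sin φ sin δ + cos φ cos δ sin H₀ = 1.2503×-0.62115×0.36934 + 0.78369×0.92929×0.94909 = -0.286838 + 0.691199 = 0.404361.
Inverse-square distance factor (a/d)² = 1.0138² = 1.027790.
Q̄ = (S₀/π) × 1.027790 × [bracket] = (1361/π) × 1.027790 × 0.404361 = 180.0 W/m².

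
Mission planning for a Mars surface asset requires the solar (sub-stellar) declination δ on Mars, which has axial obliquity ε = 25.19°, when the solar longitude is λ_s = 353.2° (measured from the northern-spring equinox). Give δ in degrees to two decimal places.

sin δ = sin ε · sin λ_s = sin 25.19° × sin 353.2° = -0.050395.
δ = arcsin(-0.050395) = -2.89°.

δ = -2.89°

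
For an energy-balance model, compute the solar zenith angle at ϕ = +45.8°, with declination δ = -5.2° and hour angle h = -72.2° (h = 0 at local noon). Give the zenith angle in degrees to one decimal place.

cos θ_z = sin ϕ sin δ + cos ϕ cos δ cos h = -0.064975 + 0.212243 = 0.147268.
θ_z = arccos(0.147268) = 81.5°.

θ_z = 81.5°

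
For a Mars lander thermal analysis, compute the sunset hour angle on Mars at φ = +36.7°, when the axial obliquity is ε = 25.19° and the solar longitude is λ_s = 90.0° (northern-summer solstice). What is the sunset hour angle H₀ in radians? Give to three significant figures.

H₀ = 1.93 rad

Solar declination: sin δ = sin ε · sin λ_s = sin 25.19° × sin 90.0° = 0.42562, so δ = +25.190°.
cos H₀ = −tan φ · tan δ = −tan(+36.7°) × tan(+25.190°) = -0.3506, so H₀ = 1.9290 rad = 110.52°.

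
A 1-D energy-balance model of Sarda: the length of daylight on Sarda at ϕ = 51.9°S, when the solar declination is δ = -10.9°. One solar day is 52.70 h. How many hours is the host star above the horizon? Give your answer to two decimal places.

cos h₀ = −tan ϕ · tan δ = −tan(-51.9°) × tan(-10.900°) = -0.2456, so h₀ = 1.8189 rad = 104.22°.
Daylight = 2h₀/(2π) × 52.70 h = (1.8189/π) × 52.70 = 30.51 h.

30.51 h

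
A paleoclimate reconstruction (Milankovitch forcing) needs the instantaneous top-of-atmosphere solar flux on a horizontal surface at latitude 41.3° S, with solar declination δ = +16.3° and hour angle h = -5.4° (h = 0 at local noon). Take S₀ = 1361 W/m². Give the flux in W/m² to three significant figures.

725 W/m²

cos θ_z = sin φ sin δ + cos φ cos δ cos h = -0.185240 + 0.717867 = 0.532627.
Flux = S₀ · cos θ_z = 1361 × 0.532627 = 724.9 W/m².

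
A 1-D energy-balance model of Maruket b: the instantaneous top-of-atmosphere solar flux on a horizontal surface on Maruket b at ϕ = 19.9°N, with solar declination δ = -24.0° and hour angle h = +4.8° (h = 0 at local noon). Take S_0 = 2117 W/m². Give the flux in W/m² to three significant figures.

cos θ_z = sin ϕ sin δ + cos ϕ cos δ cos h = -0.138445 + 0.855983 = 0.717538.
Flux = S_0 · cos θ_z = 2117 × 0.717538 = 1519 W/m².

1.52e+03 W/m²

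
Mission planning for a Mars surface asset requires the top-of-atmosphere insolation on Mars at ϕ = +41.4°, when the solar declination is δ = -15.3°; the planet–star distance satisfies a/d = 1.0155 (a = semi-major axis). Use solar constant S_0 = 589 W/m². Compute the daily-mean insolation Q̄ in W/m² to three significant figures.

cos h₀ = −tan(+41.4°) tan(-15.300°) = 0.2412, h₀ = 1.3272 rad.
Bracket: h₀ sin ϕ sin δ + cos ϕ cos δ sin h₀ = 1.3272×0.66131×-0.26387 + 0.75011×0.96456×0.97048 = -0.231596 + 0.702168 = 0.470572.
Inverse-square distance factor (a/d)² = 1.0155² = 1.031240.
Q̄ = (S_0/π) × 1.031240 × [bracket] = (589/π) × 1.031240 × 0.470572 = 90.98 W/m².

Q̄ ≈ 91.0 W/m²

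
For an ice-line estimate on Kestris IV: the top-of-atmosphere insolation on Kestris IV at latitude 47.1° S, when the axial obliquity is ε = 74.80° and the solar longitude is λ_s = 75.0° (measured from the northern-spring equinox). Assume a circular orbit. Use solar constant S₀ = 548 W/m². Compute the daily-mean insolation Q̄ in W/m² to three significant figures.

Solar declination: sin δ = sin ε · sin λ_s = sin 74.80° × sin 75.0° = 0.93213, so δ = +68.770°.
cos H₀ = −tan(-47.1°) tan(+68.770°) = 2.7701 ≥ 1 ⇒ polar night, H₀ = 0 and Q̄ = 0.

Q̄ ≈ 0.00 W/m²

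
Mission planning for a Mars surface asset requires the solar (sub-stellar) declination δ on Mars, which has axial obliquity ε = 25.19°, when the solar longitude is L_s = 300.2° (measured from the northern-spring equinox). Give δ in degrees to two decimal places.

sin δ = sin ε · sin L_s = sin 25.19° × sin 300.2° = -0.367854.
δ = arcsin(-0.367854) = -21.58°.

δ = -21.58°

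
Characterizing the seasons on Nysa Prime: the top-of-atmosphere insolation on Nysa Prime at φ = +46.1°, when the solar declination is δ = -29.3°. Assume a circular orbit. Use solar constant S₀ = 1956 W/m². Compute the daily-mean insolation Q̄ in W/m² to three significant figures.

Q̄ ≈ 97.7 W/m²

cos H₀ = −tan(+46.1°) tan(-29.300°) = 0.5831, H₀ = 0.9482 rad.
Bracket: H₀ sin φ sin δ + cos φ cos δ sin H₀ = 0.9482×0.72055×-0.48938 + 0.69340×0.87207×0.81237 = -0.334357 + 0.491235 = 0.156878.
Q̄ = (S₀/π) × [bracket] = (1956/π) × 0.156878 = 97.67 W/m².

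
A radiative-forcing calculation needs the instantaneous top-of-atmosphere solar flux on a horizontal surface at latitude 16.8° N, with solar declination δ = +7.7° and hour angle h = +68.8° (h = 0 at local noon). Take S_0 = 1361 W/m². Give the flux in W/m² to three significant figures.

520 W/m²

cos θ_z = sin ϕ sin δ + cos ϕ cos δ cos h = 0.038726 + 0.343069 = 0.381795.
Flux = S_0 · cos θ_z = 1361 × 0.381795 = 519.6 W/m².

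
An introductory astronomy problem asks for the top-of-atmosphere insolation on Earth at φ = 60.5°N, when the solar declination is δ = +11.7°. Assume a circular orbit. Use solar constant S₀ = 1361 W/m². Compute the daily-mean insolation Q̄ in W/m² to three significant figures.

Q̄ ≈ 343 W/m²

cos H₀ = −tan(+60.5°) tan(+11.700°) = -0.3660, H₀ = 1.9455 rad.
Bracket: H₀ sin φ sin δ + cos φ cos δ sin H₀ = 1.9455×0.87036×0.20279 + 0.49242×0.97922×0.93060 = 0.343381 + 0.448724 = 0.792105.
Q̄ = (S₀/π) × [bracket] = (1361/π) × 0.792105 = 343.2 W/m².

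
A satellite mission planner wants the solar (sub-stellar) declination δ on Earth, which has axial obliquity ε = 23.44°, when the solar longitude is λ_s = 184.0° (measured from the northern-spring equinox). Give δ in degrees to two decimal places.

δ = -1.59°

sin δ = sin ε · sin λ_s = sin 23.44° × sin 184.0° = -0.027748.
δ = arcsin(-0.027748) = -1.59°.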